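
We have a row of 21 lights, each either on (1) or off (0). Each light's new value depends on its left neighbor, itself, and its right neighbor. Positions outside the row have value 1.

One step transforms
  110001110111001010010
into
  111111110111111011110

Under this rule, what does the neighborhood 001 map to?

1

At position 4 the neighborhood is 001; the next row has 1 there.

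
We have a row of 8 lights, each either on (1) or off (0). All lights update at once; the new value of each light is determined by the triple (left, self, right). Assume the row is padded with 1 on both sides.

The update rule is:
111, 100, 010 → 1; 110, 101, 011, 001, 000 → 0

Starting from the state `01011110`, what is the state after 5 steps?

01001100
01100010
00010010
10011010
01000010

01000010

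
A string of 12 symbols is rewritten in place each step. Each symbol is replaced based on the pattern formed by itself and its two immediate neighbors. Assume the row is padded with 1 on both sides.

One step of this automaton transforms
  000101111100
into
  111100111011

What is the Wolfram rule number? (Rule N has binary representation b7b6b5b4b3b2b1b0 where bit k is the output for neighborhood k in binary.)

151

position 6: 111 → 1  (bit 7 = 1)
position 9: 110 → 0  (bit 6 = 0)
position 4: 101 → 0  (bit 5 = 0)
position 0: 100 → 1  (bit 4 = 1)
position 5: 011 → 0  (bit 3 = 0)
position 3: 010 → 1  (bit 2 = 1)
position 2: 001 → 1  (bit 1 = 1)
position 1: 000 → 1  (bit 0 = 1)
bits b7..b0 = 10010111 = 151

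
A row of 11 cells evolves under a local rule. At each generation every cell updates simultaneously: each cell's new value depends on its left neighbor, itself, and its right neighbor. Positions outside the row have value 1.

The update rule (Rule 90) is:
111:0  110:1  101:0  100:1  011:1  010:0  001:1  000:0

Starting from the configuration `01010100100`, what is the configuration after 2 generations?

generation 1: 00000011011
generation 2: 10000111010

10000111010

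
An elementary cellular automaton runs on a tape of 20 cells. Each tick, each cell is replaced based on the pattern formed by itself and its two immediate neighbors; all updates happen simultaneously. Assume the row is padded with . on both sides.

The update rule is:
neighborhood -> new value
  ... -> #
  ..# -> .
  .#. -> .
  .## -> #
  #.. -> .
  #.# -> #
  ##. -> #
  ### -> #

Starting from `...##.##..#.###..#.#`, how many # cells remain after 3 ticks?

##.#####...####...#.
########.#.####.#...
#########.######..##
count of #: 17

17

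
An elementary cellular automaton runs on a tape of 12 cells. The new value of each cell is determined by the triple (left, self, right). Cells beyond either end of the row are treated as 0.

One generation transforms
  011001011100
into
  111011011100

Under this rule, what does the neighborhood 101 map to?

0

At position 6 the neighborhood is 101; the next row has 0 there.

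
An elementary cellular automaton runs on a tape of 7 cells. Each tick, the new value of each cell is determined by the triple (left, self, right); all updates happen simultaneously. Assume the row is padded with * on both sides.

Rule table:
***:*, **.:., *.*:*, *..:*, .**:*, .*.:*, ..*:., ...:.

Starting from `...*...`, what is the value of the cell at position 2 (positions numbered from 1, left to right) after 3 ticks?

tick 1: *..**..
tick 2: .*.*.*.
tick 3: *******
position 2 holds *

*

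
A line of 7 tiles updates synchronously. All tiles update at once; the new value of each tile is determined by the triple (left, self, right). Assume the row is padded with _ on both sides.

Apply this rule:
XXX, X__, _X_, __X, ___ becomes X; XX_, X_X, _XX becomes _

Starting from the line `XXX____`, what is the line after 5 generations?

__XX_X_

generation 1: _X_XXXX
generation 2: XX__XX_
generation 3: __XX__X
generation 4: XX__XXX
generation 5: __XX_X_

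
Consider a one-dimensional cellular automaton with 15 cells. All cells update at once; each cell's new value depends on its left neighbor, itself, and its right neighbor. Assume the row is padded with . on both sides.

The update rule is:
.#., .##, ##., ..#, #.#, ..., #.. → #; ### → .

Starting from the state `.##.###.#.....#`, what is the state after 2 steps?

#...###.......#

step 1: #####.#########
step 2: #...###.......#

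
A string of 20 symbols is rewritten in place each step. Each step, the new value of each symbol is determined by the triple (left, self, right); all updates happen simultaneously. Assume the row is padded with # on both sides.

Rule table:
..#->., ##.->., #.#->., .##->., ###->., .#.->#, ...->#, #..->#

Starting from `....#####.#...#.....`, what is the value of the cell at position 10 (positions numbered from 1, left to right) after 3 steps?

#

###.......###.#####.
...######...........
##.......##########.
position 10 holds #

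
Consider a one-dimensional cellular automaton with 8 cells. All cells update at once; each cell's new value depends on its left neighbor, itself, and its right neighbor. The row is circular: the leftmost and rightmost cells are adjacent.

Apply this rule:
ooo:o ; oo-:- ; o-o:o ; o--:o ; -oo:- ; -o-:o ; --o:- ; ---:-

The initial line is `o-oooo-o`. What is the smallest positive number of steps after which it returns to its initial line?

-o-oo-o-
-oo--ooo
o--o--o-
oo-oo-oo
o-o--o-o
-ooo-oo-
--o-o--o
o-oooo-o

8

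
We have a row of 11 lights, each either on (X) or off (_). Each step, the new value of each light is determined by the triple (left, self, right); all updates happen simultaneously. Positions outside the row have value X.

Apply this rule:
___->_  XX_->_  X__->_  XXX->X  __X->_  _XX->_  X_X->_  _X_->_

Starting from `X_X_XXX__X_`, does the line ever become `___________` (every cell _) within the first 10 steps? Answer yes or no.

_____X_____
___________
all cells are _ at step 2

yes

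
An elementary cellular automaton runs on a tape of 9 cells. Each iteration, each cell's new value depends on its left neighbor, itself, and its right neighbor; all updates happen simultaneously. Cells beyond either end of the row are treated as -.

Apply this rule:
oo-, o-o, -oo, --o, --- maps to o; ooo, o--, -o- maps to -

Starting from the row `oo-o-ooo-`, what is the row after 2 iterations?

ooo-oo-o-
o-ooooo--

o-ooooo--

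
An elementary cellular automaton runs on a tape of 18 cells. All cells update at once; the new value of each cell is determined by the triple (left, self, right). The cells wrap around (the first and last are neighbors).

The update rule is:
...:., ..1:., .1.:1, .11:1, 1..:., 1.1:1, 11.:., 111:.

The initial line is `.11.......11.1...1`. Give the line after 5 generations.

..........1......1

generation 1: 11........1.11...1
generation 2: ..........111....1
generation 3: ..........1......1
generation 4: ..........1......1  (fixed point — unchanged through generation 5)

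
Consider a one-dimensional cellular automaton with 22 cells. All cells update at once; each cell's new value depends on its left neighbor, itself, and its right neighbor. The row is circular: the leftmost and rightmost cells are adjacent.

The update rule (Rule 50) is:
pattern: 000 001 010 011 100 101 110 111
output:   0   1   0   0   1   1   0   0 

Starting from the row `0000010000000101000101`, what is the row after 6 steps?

0101010101010101010101

1000101000001010101010
0101010100010101010101
1010101010101010101010
0101010101010101010101
1010101010101010101010  (repeats step 3; period 2)
step 6: 0101010101010101010101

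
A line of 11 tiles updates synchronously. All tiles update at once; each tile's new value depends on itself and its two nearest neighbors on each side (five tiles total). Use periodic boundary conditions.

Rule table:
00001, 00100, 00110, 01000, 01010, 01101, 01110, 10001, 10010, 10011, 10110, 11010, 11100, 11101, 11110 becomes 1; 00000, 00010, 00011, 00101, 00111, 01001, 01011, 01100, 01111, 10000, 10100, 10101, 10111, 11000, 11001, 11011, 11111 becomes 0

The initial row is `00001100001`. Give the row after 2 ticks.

11010110001

tick 1: 10101000101
tick 2: 11010110001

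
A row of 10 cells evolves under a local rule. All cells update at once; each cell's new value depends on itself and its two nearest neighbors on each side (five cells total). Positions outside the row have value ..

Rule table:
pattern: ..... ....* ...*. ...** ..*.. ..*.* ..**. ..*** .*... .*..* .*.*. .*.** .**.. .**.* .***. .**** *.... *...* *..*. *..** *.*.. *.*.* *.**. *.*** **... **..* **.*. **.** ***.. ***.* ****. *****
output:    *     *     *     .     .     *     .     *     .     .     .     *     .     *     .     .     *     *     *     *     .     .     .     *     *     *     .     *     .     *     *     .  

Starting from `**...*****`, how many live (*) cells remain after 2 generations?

3

..**.*..*.
*..*...*..
count of *: 3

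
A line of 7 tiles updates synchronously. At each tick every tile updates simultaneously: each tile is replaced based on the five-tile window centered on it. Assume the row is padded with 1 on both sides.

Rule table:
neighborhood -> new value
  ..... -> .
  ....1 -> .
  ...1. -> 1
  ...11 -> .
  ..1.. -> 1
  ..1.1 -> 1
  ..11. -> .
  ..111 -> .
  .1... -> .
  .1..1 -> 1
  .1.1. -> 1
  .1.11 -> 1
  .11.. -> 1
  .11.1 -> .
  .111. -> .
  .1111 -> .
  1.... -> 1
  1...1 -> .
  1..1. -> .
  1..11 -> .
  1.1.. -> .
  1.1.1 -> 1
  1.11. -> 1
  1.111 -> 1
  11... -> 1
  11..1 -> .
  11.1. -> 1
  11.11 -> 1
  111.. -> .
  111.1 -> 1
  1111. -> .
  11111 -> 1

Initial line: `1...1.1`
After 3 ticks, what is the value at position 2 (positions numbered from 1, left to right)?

tick 1: .1.1111
tick 2: 1111.11
tick 3: 11.111.
position 2 holds 1

1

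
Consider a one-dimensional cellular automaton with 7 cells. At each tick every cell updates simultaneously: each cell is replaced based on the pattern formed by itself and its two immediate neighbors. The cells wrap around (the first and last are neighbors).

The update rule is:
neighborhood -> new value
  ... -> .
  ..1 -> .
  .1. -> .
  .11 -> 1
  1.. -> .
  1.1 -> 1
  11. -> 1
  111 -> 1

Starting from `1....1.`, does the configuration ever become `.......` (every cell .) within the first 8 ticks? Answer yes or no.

tick 1: ......1
tick 2: .......
all cells are . at tick 2

yes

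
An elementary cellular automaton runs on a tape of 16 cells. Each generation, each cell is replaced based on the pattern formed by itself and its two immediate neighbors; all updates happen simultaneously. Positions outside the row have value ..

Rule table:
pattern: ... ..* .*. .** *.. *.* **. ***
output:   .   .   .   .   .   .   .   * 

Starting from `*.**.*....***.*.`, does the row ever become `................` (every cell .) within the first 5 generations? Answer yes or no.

generation 1: ...........*....
generation 2: ................
all cells are . at generation 2

yes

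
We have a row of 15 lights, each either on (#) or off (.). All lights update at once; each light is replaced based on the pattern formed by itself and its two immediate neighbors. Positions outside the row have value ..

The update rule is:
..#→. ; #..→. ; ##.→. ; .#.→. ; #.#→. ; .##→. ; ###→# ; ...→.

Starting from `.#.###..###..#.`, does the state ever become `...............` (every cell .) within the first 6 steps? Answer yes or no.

....#....#.....
...............
all cells are . at step 2

yes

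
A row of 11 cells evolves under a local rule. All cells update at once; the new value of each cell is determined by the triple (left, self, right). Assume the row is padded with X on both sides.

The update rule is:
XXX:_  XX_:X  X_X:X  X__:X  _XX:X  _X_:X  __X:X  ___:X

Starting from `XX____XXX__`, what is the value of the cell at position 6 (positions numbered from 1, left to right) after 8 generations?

generation 1: _XXXXXX_XXX
generation 2: XX____XXX__  (repeats generation 0; period 2)
generation 8: XX____XXX__
position 6 holds _

_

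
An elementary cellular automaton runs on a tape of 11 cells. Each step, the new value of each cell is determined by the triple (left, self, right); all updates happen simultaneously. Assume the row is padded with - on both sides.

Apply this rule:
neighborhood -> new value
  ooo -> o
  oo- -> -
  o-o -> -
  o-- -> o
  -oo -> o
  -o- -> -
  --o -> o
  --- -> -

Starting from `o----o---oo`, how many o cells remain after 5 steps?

5

step 1: -o--o-o-oo-
step 2: o-oo----o-o
step 3: --o-o--o---
step 4: -o---oo-o--
step 5: o-o-oo---o-
count of o: 5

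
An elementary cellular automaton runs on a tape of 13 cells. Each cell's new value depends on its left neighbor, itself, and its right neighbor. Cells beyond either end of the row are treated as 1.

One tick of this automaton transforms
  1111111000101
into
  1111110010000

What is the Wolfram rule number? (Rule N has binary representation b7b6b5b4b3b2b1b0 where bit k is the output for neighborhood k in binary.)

129

position 0: 111 → 1  (bit 7 = 1)
position 6: 110 → 0  (bit 6 = 0)
position 11: 101 → 0  (bit 5 = 0)
position 7: 100 → 0  (bit 4 = 0)
position 12: 011 → 0  (bit 3 = 0)
position 10: 010 → 0  (bit 2 = 0)
position 9: 001 → 0  (bit 1 = 0)
position 8: 000 → 1  (bit 0 = 1)
bits b7..b0 = 10000001 = 129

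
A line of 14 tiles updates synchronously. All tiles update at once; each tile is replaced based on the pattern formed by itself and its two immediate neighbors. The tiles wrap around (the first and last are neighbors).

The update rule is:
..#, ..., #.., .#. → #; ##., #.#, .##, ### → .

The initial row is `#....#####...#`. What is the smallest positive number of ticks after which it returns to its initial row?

.####.....###.
#....#####...#

2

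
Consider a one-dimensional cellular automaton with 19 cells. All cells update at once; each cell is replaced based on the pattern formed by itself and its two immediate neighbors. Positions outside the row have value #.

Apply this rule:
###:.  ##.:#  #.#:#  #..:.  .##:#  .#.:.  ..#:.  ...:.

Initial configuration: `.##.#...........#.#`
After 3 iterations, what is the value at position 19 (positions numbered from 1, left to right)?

iteration 1: ####.............##
iteration 2: ...#.............#.
iteration 3: ..................#
position 19 holds #

#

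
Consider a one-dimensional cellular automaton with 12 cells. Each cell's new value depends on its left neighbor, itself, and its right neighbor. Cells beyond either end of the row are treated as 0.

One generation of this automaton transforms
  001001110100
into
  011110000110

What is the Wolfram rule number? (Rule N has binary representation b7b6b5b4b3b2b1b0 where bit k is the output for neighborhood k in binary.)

position 6: 111 → 0  (bit 7 = 0)
position 7: 110 → 0  (bit 6 = 0)
position 8: 101 → 0  (bit 5 = 0)
position 3: 100 → 1  (bit 4 = 1)
position 5: 011 → 0  (bit 3 = 0)
position 2: 010 → 1  (bit 2 = 1)
position 1: 001 → 1  (bit 1 = 1)
position 0: 000 → 0  (bit 0 = 0)
bits b7..b0 = 00010110 = 22

22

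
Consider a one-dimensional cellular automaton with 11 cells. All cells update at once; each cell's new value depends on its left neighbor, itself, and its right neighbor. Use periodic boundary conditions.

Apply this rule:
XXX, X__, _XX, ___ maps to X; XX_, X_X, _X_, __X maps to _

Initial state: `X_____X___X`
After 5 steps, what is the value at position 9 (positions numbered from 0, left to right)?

_XXXX__XX_X
_XXX_X_X___
_XX_____XXX
_X_XXXX_XX_
___XXX__X_X
position 9 holds _

_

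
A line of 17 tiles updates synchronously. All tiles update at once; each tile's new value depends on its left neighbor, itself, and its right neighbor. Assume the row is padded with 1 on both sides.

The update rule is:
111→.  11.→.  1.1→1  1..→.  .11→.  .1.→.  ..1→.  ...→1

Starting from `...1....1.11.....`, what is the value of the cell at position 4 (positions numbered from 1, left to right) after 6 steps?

.1...11..1...111.
1..1.......1....1
.....11111...11..
.111.......1.....
1....11111...111.
..11.......1....1
position 4 holds 1

1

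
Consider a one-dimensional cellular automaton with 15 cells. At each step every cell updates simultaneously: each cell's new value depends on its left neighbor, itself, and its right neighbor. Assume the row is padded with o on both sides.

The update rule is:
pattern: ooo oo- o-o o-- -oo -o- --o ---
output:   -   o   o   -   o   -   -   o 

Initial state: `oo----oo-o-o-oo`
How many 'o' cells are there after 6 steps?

-o-oo-ooo-o-oo-
o-ooooo-oo-oooo
ooo---oooooo---
--o-o-o----o-o-
---o-o--oo--o-o
-o--o---oo---oo
count of o: 6

6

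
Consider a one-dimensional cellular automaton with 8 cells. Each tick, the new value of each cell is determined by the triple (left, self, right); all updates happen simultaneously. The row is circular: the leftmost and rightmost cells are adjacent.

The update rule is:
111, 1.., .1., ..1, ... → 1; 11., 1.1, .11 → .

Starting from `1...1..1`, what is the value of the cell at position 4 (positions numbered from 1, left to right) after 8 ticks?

.111111.
1.1111.1
...11...
111..111
11.11.11
1......1
.111111.  (repeats tick 1; period 6)
tick 8: 1.1111.1
position 4 holds 1

1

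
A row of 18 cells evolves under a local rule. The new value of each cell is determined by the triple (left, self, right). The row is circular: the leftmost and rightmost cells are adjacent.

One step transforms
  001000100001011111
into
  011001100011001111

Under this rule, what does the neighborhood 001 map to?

At position 1 the neighborhood is 001; the next row has 1 there.

1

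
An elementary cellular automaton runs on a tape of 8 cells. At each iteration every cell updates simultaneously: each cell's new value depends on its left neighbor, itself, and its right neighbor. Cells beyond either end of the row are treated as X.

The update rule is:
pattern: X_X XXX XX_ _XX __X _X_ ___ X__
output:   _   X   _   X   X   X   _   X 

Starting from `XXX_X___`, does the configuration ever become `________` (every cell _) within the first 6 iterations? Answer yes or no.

XX__XX_X
X_XXX__X
__XX_XXX
XXX__XXX
XX_XXXXX
X__XXXXX
iteration 6 is X__XXXXX, still not uniform _

no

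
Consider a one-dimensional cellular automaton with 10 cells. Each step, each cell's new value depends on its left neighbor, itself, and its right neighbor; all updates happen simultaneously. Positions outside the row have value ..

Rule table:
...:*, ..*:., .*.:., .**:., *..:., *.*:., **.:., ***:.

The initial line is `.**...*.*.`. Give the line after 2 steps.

***...****

step 1: ....*.....
step 2: ***...****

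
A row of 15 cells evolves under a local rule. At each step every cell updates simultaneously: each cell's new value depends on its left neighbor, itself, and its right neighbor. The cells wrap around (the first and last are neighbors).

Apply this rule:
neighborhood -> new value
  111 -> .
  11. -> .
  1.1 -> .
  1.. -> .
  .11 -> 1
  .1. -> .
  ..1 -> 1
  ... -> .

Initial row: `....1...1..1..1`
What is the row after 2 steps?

..1...1..1..1..

...1...1..1..1.
..1...1..1..1..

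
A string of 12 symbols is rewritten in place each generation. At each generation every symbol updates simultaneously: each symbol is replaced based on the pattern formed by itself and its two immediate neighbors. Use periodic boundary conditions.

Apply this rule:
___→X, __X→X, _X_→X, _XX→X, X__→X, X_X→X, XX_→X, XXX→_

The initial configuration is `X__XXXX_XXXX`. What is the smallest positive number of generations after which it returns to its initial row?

2

generation 1: XXXX__XXX___
generation 2: X__XXXX_XXXX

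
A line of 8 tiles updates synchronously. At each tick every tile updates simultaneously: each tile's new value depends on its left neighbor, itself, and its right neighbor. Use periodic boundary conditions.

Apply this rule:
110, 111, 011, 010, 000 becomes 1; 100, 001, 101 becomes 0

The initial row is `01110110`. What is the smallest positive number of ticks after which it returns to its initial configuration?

01110110

1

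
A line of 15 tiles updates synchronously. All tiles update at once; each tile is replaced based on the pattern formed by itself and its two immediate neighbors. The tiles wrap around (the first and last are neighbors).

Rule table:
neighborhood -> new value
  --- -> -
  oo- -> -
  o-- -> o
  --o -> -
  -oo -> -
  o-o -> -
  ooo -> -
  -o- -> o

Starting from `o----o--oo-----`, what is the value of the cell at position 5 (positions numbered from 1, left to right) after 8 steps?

step 1: oo---oo---o----
step 2: --o----o--oo---
step 3: --oo---oo---o--
step 4: ----o----o--oo-
step 5: ----oo---oo---o
step 6: o-----o----o--o
step 7: -o----oo---oo--
step 8: -oo-----o----o-
position 5 holds -

-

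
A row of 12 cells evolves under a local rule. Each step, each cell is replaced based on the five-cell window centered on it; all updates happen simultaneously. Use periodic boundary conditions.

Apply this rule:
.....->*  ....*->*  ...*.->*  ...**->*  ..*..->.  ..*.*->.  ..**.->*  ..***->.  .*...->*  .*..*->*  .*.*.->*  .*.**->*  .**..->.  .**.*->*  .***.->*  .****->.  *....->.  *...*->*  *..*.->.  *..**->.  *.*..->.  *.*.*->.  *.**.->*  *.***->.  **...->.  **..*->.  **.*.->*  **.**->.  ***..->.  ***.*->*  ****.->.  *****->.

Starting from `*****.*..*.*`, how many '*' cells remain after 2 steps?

step 1: ....**.*..*.
step 2: .******.*..*
count of *: 8

8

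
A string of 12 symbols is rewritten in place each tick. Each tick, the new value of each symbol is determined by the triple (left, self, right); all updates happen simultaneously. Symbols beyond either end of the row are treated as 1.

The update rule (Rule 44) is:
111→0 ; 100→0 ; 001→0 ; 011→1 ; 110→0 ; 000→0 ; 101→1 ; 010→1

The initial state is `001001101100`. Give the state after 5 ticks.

tick 1: 001001011000
tick 2: 001001110000
tick 3: 001001000000
tick 4: 001001000000  (fixed point — unchanged through tick 5)

001001000000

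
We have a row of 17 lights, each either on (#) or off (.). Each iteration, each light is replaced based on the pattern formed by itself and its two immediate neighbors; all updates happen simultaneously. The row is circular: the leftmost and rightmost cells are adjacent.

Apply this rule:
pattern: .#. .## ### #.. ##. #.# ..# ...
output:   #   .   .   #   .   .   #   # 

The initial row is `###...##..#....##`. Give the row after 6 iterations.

...###..#######..
###...##.......##
...###..#######..  (repeats iteration 1; period 2)
iteration 6: ###...##.......##

###...##.......##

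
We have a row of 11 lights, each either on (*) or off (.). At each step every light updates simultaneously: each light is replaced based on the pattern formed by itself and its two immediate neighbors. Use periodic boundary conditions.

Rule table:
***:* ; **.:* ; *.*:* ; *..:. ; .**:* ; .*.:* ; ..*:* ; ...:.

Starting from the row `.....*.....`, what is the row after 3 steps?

....**.....
...***.....
..****.....

..****.....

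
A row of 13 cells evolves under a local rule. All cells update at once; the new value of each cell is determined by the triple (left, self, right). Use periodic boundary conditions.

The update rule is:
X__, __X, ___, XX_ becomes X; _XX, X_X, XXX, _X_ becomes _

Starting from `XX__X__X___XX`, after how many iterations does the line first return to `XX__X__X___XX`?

_XXX_XX_XXX__
X__X__X___XXX
XXX_XX_XXX___
__X__X___XXXX
XX_XX_XXX___X
_X__X___XXXX_
X_XX_XXX___XX
X__X___XXXX__
_XX_XXX___XXX
__X___XXXX__X
XX_XXX___XXX_
_X___XXXX__X_
X_XXX___XXX_X
X___XXXX__X__
_XXX___XXX_XX
___XXXX__X__X
XXX___XXX_XX_
__XXXX__X__X_
XX___XXX_XX_X
_XXXX__X__X__
X___XXX_XX_XX
XXXX__X__X___
___XXX_XX_XXX
XXX__X__X___X
__XXX_XX_XXX_
XX__X__X___XX

26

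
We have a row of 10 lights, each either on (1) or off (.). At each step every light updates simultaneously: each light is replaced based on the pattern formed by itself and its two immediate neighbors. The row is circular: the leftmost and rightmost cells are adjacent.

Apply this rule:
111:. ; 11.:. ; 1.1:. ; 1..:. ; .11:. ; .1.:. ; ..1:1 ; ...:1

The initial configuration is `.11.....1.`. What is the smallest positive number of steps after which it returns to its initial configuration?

1...1111..
..11.....1
.1...1111.
1..11.....
..1...1111
.1..11....
1..1...111
..1..11...
11..1...11
...1..11..
111..1...1
....1..11.
1111..1...
.....1..11
.1111..1..
1.....1..1
..1111..1.
11.....1..
...1111..1
.11.....1.

20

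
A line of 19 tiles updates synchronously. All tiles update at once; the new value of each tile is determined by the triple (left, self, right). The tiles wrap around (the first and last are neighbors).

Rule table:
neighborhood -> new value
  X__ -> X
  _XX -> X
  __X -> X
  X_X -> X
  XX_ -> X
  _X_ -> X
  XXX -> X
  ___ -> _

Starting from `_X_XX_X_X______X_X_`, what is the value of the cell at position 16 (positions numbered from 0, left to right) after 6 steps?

X

XXXXXXXXXX____XXXXX
XXXXXXXXXXX__XXXXXX
XXXXXXXXXXXXXXXXXXX
XXXXXXXXXXXXXXXXXXX  (fixed point — unchanged through step 6)
position 16 holds X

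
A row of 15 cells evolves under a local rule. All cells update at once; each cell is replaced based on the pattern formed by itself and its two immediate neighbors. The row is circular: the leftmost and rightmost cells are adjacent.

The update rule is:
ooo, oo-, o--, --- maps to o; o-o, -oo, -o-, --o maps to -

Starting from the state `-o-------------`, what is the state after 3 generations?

generation 1: --ooooooooooooo
generation 2: o--oooooooooooo
generation 3: oo--ooooooooooo

oo--ooooooooooo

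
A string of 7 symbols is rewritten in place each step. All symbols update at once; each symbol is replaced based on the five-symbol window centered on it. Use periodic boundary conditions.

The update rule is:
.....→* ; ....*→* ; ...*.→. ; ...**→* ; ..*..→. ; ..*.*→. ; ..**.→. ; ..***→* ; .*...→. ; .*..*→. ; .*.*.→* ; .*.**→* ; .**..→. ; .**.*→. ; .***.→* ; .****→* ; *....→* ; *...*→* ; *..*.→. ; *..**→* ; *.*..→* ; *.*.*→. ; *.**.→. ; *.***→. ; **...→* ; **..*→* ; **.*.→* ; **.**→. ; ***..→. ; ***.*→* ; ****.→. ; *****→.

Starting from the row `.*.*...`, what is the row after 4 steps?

****...

..**.**
**.....
..*****
****...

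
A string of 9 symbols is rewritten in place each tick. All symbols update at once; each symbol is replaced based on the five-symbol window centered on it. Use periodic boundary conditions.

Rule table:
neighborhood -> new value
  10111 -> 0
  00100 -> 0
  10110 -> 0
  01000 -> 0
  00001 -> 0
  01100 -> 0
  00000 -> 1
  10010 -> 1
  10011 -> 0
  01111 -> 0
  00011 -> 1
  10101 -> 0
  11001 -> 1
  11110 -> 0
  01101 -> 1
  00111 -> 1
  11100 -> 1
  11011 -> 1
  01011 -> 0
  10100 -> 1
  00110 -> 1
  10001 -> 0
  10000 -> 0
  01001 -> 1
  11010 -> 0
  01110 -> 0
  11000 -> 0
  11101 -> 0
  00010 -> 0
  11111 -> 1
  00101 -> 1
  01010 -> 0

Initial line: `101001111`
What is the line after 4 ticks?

001101010
011100010
010100001
000100001

000100001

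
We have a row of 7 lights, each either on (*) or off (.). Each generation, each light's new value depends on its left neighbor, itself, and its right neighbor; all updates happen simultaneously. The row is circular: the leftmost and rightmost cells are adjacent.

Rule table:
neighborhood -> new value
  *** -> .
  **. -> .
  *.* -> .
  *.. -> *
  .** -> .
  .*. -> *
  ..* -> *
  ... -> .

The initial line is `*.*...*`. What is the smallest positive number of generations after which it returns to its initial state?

7

..**.*.
.*...**
.**.*..
*...**.
**.*...
...**.*
*.*...*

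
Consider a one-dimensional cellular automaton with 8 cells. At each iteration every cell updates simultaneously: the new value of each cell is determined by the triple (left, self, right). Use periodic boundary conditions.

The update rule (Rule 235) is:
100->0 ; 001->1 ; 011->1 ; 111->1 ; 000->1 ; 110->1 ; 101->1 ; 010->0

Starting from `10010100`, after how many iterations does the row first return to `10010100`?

00101001
01010010
10100100
01001001
10010010
00100101
01001010
10010100

8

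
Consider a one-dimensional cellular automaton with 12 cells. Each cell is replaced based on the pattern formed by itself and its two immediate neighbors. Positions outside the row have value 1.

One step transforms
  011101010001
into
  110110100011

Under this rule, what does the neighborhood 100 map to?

At position 8 the neighborhood is 100; the next row has 0 there.

0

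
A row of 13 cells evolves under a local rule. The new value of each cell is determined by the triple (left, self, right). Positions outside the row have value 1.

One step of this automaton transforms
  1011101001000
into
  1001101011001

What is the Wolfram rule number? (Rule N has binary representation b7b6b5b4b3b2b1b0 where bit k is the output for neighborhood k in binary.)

position 3: 111 → 1  (bit 7 = 1)
position 0: 110 → 1  (bit 6 = 1)
position 1: 101 → 0  (bit 5 = 0)
position 7: 100 → 0  (bit 4 = 0)
position 2: 011 → 0  (bit 3 = 0)
position 6: 010 → 1  (bit 2 = 1)
position 8: 001 → 1  (bit 1 = 1)
position 11: 000 → 0  (bit 0 = 0)
bits b7..b0 = 11000110 = 198

198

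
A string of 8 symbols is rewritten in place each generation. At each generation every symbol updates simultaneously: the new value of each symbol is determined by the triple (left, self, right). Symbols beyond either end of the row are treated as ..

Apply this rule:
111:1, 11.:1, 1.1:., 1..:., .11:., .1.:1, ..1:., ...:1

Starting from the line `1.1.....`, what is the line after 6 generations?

1.1.1..1

1.1.1111
1.1..111
1.1...11
1.1.1..1
1.1.1..1  (fixed point — unchanged through generation 6)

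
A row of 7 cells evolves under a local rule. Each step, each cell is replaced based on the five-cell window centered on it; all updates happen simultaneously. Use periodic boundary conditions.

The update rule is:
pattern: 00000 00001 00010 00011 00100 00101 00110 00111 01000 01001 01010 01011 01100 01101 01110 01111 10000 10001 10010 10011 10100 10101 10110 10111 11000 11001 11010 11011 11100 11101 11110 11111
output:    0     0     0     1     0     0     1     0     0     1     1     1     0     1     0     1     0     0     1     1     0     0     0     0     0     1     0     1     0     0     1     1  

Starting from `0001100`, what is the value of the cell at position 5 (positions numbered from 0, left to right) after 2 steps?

0

0011000
0110000
position 5 holds 0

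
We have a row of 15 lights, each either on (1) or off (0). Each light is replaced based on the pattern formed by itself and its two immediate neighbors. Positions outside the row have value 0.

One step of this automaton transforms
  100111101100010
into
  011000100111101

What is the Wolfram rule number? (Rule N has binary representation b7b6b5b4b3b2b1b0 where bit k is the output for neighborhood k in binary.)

position 4: 111 → 0  (bit 7 = 0)
position 6: 110 → 1  (bit 6 = 1)
position 7: 101 → 0  (bit 5 = 0)
position 1: 100 → 1  (bit 4 = 1)
position 3: 011 → 0  (bit 3 = 0)
position 0: 010 → 0  (bit 2 = 0)
position 2: 001 → 1  (bit 1 = 1)
position 11: 000 → 1  (bit 0 = 1)
bits b7..b0 = 01010011 = 83

83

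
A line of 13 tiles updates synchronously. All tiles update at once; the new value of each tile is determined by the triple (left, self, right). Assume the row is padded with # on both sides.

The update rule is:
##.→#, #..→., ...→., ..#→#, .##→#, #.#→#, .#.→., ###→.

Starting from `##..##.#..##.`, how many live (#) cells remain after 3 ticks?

9

tick 1: .#.####..####
tick 2: #.##..#.##...
tick 3: ####.#.###..#
count of #: 9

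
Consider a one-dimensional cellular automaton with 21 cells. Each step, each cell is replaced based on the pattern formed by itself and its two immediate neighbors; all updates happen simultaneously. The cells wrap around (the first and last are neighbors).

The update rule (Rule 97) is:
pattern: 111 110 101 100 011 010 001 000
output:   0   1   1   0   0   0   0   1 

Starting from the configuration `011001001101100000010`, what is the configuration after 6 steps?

011100100111100000001

001000000110101111000
100011110011010001011
101000010001100100100
010011000100100000000
000001010000001111111
011100100111100000001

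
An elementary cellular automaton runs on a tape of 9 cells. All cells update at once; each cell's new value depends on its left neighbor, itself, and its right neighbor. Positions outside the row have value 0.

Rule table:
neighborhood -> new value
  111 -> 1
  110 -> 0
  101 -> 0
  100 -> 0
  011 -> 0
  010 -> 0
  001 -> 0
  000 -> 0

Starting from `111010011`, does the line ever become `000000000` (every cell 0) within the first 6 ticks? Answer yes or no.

yes

010000000
000000000
all cells are 0 at tick 2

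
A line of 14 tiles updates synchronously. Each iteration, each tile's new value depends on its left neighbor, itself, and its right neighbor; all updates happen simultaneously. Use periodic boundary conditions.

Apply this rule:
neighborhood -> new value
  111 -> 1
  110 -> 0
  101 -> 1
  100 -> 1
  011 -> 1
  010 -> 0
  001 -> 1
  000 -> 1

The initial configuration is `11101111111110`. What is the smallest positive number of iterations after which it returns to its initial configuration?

11011111111101
10111111111011
01111111110111
11111111101110
11111111011101
11111110111011
11111101110111
11111011101111
11110111011111
11101110111111
11011101111111
10111011111111
01110111111111
11101111111110

14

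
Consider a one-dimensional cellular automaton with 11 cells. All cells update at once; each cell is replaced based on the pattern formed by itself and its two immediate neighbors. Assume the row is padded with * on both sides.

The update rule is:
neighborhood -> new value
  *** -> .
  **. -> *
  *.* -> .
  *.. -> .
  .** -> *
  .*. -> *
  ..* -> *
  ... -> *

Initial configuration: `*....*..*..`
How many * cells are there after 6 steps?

7

*.****.**.*
*.*..*.**.*
*.*.**.**.*
*.*.**.**.*  (fixed point — unchanged through step 6)
count of *: 7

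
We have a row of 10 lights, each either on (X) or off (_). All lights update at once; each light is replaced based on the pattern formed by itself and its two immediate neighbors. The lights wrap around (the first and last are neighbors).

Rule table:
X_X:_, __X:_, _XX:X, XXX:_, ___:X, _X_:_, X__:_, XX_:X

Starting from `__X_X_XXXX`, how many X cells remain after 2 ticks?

4

______X__X
_XXXX_____
count of X: 4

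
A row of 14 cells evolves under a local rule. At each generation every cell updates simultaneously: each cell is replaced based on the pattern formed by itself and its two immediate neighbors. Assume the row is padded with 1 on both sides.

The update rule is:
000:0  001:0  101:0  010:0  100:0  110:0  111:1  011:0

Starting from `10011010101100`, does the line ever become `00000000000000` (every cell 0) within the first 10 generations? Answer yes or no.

yes

00000000000000
all cells are 0 at generation 1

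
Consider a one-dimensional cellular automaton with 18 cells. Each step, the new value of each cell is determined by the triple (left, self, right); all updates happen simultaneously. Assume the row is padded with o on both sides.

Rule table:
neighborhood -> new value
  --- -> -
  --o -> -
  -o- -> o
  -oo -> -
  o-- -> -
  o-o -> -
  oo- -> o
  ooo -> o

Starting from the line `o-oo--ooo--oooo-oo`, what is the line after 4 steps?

o--o----o-----o---

o--o---oo---ooo--o
o--o----o----oo---
o--o----o-----o---
o--o----o-----o---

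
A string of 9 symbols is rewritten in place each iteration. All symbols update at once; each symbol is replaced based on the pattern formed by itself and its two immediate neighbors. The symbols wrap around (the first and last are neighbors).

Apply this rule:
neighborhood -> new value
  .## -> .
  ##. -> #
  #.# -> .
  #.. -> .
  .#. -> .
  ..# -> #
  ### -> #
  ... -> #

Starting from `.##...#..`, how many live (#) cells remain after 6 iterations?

5

#.#.##..#
#....#.#.
..###....
##.##.###
##..#..##
##.#..#.#
count of #: 5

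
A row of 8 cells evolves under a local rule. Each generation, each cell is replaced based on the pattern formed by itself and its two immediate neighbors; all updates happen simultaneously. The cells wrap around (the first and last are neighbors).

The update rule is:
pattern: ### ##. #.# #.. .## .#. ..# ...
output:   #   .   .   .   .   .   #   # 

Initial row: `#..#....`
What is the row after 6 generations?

#..#....

..#..###
.#..#.#.
#..#....  (repeats generation 0; period 3)
generation 6: #..#....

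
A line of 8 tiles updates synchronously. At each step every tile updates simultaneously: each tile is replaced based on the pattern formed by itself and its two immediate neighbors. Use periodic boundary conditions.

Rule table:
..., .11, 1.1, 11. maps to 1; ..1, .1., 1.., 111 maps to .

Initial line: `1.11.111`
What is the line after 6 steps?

111111..
1....1..
..11....
1.11.111  (repeats step 0; period 4)
step 6: 1....1..

1....1..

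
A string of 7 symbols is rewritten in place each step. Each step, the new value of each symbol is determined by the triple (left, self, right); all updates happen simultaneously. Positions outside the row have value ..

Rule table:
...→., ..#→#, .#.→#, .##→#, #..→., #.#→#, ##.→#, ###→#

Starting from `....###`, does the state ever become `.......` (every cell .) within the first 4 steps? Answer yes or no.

no

...####
..#####
.######
#######
step 4 is #######, still not uniform .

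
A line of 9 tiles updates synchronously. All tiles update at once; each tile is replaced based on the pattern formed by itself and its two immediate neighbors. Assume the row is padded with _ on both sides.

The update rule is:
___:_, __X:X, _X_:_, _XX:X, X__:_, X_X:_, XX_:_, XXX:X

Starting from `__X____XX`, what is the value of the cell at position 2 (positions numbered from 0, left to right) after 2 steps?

_

_X____XX_
X____XX__
position 2 holds _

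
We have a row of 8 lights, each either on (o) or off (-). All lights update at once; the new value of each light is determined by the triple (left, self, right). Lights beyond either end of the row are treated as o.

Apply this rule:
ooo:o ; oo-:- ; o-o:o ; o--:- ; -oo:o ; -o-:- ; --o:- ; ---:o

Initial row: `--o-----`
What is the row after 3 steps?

oo-oo-oo

----ooo-
-oo-oo-o
oo-oo-oo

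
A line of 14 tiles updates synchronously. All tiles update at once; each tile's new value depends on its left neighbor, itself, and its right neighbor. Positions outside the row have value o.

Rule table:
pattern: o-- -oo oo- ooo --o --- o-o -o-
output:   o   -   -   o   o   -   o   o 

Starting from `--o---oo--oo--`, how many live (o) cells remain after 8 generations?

10

oooo-o--oo--oo
ooo-oooo--oo-o
oo-o-oo-oo--o-
o-ooo--o--oooo
-o-o-ooooo-ooo
ooooo-ooo-o-oo
oooo-o-o-ooo-o
ooo-ooooo-o-o-
count of o: 10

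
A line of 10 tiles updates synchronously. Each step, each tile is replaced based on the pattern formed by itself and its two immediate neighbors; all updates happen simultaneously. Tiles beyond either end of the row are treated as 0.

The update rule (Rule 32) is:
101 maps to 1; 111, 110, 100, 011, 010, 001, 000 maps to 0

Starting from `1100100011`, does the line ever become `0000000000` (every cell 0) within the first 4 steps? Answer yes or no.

0000000000
all cells are 0 at step 1

yes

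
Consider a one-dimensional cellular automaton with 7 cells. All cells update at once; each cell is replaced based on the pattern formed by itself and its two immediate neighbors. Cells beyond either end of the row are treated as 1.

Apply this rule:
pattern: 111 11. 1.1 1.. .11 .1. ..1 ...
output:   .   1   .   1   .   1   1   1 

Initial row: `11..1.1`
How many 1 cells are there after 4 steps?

step 1: .1111..
step 2: ....111
step 3: 1111...
step 4: ...1111
count of 1: 4

4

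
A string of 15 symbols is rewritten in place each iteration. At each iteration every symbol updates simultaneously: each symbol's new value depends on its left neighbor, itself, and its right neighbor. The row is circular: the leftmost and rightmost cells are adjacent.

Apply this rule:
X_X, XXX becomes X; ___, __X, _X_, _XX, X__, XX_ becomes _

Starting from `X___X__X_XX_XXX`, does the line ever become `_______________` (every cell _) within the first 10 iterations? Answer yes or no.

yes

________X__X_XX
____________X__
_______________
all cells are _ at iteration 3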